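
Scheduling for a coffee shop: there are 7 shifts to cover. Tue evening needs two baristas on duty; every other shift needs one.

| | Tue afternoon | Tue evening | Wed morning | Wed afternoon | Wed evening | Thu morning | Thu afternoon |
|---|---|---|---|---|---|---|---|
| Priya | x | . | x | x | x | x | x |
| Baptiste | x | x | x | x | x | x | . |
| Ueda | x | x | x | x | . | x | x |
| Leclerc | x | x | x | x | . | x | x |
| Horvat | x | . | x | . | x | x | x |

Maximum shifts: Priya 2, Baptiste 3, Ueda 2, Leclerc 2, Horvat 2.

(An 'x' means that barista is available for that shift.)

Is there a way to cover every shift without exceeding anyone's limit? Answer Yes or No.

Yes

One valid schedule: Tue afternoon→Baptiste, Tue evening→Baptiste+Ueda, Wed morning→Baptiste, Wed afternoon→Priya, Wed evening→Priya, Thu morning→Leclerc, Thu afternoon→Ueda.
Loads: Priya 2/2, Baptiste 3/3, Ueda 2/2, Leclerc 1/2, Horvat 0/2 — all within limits.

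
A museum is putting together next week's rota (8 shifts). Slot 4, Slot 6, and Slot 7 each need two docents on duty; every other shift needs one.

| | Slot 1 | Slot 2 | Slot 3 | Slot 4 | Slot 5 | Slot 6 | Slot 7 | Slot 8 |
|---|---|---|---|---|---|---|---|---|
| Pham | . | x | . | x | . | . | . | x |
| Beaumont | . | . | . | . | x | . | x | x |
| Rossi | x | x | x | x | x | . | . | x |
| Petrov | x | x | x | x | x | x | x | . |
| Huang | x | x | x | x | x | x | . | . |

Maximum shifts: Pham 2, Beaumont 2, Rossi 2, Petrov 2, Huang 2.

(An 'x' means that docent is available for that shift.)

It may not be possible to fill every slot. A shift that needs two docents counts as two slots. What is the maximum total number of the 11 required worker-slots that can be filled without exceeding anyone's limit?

10

Total capacity across all docents is 2+2+2+2+2 = 10, and 11 slots are needed, so at most 10 can be filled.
An assignment achieving 10: Slot 1→Rossi, Slot 2→Pham, Slot 3→Rossi, Slot 4→Huang, Slot 5→Beaumont, Slot 6→Petrov+Huang, Slot 7→Beaumont+Petrov, Slot 8→Pham.
Loads: Pham 2/2, Beaumont 2/2, Rossi 2/2, Petrov 2/2, Huang 2/2.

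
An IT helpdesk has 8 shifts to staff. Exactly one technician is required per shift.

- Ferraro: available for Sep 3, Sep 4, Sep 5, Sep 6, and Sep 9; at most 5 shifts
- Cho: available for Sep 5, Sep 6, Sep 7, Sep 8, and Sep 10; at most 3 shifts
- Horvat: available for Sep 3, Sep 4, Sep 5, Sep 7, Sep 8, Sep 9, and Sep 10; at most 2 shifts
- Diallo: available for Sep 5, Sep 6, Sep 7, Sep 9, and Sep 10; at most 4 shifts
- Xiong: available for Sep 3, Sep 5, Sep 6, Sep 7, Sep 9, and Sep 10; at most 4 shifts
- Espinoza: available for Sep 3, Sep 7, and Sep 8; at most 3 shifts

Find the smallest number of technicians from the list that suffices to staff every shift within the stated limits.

2

8 slots to fill and no one can take more than 5, so at least ⌈8/5⌉ = 2 technicians are needed.
Ferraro and Cho alone can cover everything: Sep 3→Ferraro, Sep 4→Ferraro, Sep 5→Ferraro, Sep 6→Ferraro, Sep 7→Cho, Sep 8→Cho, Sep 9→Ferraro, Sep 10→Cho.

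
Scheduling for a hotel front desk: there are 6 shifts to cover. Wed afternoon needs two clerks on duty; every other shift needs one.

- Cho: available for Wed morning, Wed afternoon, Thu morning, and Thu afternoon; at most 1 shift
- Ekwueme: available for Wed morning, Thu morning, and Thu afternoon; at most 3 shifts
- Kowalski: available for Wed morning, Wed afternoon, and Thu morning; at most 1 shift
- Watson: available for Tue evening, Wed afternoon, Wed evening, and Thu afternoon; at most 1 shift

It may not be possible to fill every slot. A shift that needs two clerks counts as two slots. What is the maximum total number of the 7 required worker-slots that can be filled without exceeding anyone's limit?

6

Total capacity across all clerks is 1+3+1+1 = 6, and 7 slots are needed, so at most 6 can be filled.
An assignment achieving 6: Tue evening→Watson, Wed morning→Ekwueme, Wed afternoon→Cho+Kowalski, Thu morning→Ekwueme, Thu afternoon→Ekwueme.
Loads: Cho 1/1, Ekwueme 3/3, Kowalski 1/1, Watson 1/1.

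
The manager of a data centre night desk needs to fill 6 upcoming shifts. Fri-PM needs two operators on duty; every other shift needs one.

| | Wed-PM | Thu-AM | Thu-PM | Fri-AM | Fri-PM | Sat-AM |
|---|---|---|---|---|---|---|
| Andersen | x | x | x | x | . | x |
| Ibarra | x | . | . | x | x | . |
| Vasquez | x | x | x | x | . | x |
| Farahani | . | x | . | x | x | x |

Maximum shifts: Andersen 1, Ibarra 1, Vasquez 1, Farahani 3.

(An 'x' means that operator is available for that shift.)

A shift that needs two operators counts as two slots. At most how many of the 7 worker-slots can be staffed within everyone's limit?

Total capacity across all operators is 1+1+1+3 = 6, and 7 slots are needed, so at most 6 can be filled.
An assignment achieving 6: Wed-PM→Vasquez, Thu-AM→Farahani, Thu-PM→Andersen, Fri-PM→Ibarra+Farahani, Sat-AM→Farahani.
Loads: Andersen 1/1, Ibarra 1/1, Vasquez 1/1, Farahani 3/3.

6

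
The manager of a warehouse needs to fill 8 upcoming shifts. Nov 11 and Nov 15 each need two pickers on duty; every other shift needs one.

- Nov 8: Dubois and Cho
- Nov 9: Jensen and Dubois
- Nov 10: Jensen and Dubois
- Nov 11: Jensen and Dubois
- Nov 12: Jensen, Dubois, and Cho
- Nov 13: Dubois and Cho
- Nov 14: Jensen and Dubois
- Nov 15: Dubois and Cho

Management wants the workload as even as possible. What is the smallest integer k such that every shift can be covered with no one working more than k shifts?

4

With 3 pickers and 10 worker-slots to fill, someone must work at least ⌈10/3⌉ = 4 shifts, so k ≥ 4.
k = 4 works: Nov 8→Dubois, Nov 9→Jensen, Nov 10→Jensen, Nov 11→Jensen+Dubois, Nov 12→Cho, Nov 13→Dubois, Nov 14→Jensen, Nov 15→Dubois+Cho.
Loads: Jensen 4, Dubois 4, Cho 2 — all ≤ 4.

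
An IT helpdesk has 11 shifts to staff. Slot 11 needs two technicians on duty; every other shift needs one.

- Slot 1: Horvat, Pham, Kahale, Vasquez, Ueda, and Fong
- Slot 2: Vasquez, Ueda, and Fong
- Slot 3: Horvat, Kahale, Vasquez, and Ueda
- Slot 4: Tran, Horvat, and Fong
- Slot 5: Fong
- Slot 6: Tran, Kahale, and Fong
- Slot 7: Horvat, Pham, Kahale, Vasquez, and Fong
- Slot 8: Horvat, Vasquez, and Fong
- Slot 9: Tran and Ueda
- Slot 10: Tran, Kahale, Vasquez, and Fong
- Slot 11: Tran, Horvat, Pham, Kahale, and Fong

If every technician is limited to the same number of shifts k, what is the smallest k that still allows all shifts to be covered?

2

With 7 technicians and 12 worker-slots to fill, someone must work at least ⌈12/7⌉ = 2 shifts, so k ≥ 2.
k = 2 works: Slot 1→Vasquez, Slot 2→Vasquez, Slot 3→Horvat, Slot 4→Tran, Slot 5→Fong, Slot 6→Kahale, Slot 7→Pham, Slot 8→Horvat, Slot 9→Tran, Slot 10→Kahale, Slot 11→Pham+Fong.
Loads: Tran 2, Horvat 2, Pham 2, Kahale 2, Vasquez 2, Ueda 0, Fong 2 — all ≤ 2.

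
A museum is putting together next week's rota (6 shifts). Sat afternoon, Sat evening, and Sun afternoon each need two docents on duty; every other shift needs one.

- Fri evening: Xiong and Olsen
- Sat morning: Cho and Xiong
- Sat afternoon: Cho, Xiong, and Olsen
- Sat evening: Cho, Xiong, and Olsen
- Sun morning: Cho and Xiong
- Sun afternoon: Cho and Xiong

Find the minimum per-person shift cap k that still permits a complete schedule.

3

With 3 docents and 9 worker-slots to fill, someone must work at least ⌈9/3⌉ = 3 shifts, so k ≥ 3.
k = 3 works: Fri evening→Olsen, Sat morning→Cho, Sat afternoon→Xiong+Olsen, Sat evening→Xiong+Olsen, Sun morning→Cho, Sun afternoon→Cho+Xiong.
Loads: Cho 3, Xiong 3, Olsen 3 — all ≤ 3.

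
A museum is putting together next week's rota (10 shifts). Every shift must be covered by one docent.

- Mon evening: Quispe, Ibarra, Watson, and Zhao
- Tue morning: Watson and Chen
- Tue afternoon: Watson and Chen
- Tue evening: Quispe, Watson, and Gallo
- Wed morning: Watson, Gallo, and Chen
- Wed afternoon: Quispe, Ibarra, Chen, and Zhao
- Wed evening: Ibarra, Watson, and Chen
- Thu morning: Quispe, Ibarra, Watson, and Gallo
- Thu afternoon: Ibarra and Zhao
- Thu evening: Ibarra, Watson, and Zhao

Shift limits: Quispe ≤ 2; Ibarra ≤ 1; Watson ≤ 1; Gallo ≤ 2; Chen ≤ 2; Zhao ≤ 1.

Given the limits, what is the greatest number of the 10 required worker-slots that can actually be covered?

Total capacity across all docents is 2+1+1+2+2+1 = 9, and 10 slots are needed, so at most 9 can be filled.
An assignment achieving 9: Mon evening→Quispe, Tue morning→Watson, Tue afternoon→Chen, Tue evening→Quispe, Wed morning→Gallo, Wed evening→Chen, Thu morning→Gallo, Thu afternoon→Ibarra, Thu evening→Zhao.
Loads: Quispe 2/2, Ibarra 1/1, Watson 1/1, Gallo 2/2, Chen 2/2, Zhao 1/1.

9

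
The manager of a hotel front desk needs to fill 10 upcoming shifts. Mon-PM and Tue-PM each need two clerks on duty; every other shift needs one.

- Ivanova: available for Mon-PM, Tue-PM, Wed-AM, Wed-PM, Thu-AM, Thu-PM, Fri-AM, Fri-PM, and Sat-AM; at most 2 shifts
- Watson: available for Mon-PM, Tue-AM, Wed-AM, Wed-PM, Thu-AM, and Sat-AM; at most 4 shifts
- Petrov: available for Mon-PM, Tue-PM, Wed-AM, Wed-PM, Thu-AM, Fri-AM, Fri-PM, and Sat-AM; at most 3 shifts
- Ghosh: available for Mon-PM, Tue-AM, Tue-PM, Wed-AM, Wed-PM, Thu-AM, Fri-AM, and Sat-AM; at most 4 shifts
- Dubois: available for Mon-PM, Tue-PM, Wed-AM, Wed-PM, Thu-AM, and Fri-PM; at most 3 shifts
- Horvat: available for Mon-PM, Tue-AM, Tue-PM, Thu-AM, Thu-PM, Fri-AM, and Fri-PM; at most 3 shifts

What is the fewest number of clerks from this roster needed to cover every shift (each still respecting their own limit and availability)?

12 slots to fill and no one can take more than 4, so at least ⌈12/4⌉ = 3 clerks are needed.
Any 3 clerks together have capacity at most 4+4+3 = 11 < 12 slots, so 3 can never suffice.
Ivanova, Watson, Petrov, and Ghosh alone can cover everything: Mon-PM→Petrov+Ghosh, Tue-AM→Watson, Tue-PM→Petrov+Ghosh, Wed-AM→Watson, Wed-PM→Watson, Thu-AM→Watson, Thu-PM→Ivanova, Fri-AM→Petrov, Fri-PM→Ivanova, Sat-AM→Ghosh.

4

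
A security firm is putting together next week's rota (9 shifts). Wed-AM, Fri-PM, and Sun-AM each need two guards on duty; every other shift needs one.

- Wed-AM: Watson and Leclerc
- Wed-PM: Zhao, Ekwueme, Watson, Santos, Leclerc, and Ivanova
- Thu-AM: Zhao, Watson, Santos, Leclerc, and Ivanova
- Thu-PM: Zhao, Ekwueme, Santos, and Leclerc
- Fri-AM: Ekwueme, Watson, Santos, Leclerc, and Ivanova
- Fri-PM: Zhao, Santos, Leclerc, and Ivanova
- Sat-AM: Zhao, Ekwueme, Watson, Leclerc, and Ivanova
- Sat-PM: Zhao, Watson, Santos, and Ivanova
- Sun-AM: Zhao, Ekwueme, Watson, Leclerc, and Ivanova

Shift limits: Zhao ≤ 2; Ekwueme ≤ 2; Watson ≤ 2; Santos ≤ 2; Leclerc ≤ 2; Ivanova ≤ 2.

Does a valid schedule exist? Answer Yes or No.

Wed-AM can only be covered by Watson and Leclerc, so that assignment is forced.
One valid schedule: Wed-AM→Watson+Leclerc, Wed-PM→Santos, Thu-AM→Watson, Thu-PM→Zhao, Fri-AM→Ekwueme, Fri-PM→Santos+Ivanova, Sat-AM→Ekwueme, Sat-PM→Zhao, Sun-AM→Leclerc+Ivanova.
Loads: Zhao 2/2, Ekwueme 2/2, Watson 2/2, Santos 2/2, Leclerc 2/2, Ivanova 2/2 — all within limits.

Yes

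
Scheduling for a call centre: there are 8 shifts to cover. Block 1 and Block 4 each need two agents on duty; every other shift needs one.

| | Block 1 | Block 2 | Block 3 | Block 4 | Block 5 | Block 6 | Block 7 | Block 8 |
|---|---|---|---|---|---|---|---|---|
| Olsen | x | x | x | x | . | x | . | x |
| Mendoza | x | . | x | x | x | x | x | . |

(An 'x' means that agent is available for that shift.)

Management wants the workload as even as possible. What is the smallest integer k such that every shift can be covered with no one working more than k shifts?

5

With 2 agents and 10 worker-slots to fill, someone must work at least ⌈10/2⌉ = 5 shifts, so k ≥ 5.
k = 5 works: Block 1→Olsen+Mendoza, Block 2→Olsen, Block 3→Olsen, Block 4→Olsen+Mendoza, Block 5→Mendoza, Block 6→Mendoza, Block 7→Mendoza, Block 8→Olsen.
Loads: Olsen 5, Mendoza 5 — all ≤ 5.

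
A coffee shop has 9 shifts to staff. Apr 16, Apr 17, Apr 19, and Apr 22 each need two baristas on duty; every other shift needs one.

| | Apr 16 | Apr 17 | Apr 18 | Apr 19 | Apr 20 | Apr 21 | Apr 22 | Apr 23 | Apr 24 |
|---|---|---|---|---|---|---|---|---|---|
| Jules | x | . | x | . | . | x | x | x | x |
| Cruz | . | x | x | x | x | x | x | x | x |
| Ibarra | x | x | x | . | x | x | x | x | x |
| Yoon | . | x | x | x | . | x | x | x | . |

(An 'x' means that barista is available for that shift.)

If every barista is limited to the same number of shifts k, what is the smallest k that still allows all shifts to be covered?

4

With 4 baristas and 13 worker-slots to fill, someone must work at least ⌈13/4⌉ = 4 shifts, so k ≥ 4.
k = 4 works: Apr 16→Jules+Ibarra, Apr 17→Cruz+Ibarra, Apr 18→Jules, Apr 19→Cruz+Yoon, Apr 20→Cruz, Apr 21→Jules, Apr 22→Ibarra+Yoon, Apr 23→Cruz, Apr 24→Jules.
Loads: Jules 4, Cruz 4, Ibarra 3, Yoon 2 — all ≤ 4.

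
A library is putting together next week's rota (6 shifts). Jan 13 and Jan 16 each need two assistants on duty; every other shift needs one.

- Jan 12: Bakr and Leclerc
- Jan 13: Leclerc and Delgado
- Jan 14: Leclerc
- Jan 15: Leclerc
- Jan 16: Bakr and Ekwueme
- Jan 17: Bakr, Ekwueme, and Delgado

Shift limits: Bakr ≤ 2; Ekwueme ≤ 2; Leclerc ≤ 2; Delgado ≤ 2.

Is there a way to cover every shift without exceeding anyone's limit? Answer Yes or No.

No

Total capacity is 8 and 8 slots are needed, so capacity alone doesn't rule it out.
Shifts {Jan 13, Jan 14, Jan 15} need 4 worker-slots in total, but the assistants available for any of those shifts (Leclerc and Delgado) can supply at most 3 among them. So no valid schedule exists.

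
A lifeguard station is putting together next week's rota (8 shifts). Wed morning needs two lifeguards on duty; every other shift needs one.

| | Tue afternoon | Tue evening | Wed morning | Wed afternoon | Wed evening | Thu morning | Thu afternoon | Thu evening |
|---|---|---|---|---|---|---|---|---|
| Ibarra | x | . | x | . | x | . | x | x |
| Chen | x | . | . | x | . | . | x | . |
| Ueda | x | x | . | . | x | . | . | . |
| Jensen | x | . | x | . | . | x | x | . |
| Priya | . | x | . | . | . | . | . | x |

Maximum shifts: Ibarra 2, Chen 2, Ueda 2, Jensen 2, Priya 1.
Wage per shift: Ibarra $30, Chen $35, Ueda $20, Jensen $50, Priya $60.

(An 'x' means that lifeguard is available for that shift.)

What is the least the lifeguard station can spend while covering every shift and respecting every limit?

Wed morning can only be covered by Ibarra and Jensen, so that assignment is forced.
Wed afternoon can only be covered by Chen, so that assignment is forced.
Thu morning can only be covered by Jensen, so that assignment is forced.
Picking the cheapest available lifeguard for each shift independently would cost $285, but that ignores the shift limits.
An optimal schedule: Tue afternoon→Ueda, Tue evening→Ueda, Wed morning→Ibarra+Jensen, Wed afternoon→Chen, Wed evening→Ibarra, Thu morning→Jensen, Thu afternoon→Chen, Thu evening→Priya.
Total: 20 + 20 + 30 + 50 + 35 + 30 + 50 + 35 + 60 = $330.

$330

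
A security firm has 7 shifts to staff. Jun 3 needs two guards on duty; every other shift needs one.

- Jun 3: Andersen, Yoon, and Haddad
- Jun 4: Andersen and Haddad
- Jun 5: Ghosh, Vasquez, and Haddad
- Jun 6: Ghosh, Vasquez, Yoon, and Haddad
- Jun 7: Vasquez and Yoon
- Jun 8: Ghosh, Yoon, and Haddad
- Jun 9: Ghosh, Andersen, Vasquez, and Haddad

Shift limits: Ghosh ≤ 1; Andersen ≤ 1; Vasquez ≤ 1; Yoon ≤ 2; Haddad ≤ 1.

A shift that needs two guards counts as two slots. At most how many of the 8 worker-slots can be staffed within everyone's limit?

6

Total capacity across all guards is 1+1+1+2+1 = 6, and 8 slots are needed, so at most 6 can be filled.
An assignment achieving 6: Jun 3→Yoon+Haddad, Jun 4→Andersen, Jun 5→Ghosh, Jun 7→Vasquez, Jun 8→Yoon.
Loads: Ghosh 1/1, Andersen 1/1, Vasquez 1/1, Yoon 2/2, Haddad 1/1.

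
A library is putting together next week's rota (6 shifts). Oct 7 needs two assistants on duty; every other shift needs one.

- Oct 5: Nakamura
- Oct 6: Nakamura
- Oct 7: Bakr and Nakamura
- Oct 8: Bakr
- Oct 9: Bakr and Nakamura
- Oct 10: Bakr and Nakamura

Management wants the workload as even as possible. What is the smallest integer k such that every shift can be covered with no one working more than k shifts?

4

With 2 assistants and 7 worker-slots to fill, someone must work at least ⌈7/2⌉ = 4 shifts, so k ≥ 4.
k = 4 works: Oct 5→Nakamura, Oct 6→Nakamura, Oct 7→Bakr+Nakamura, Oct 8→Bakr, Oct 9→Bakr, Oct 10→Bakr.
Loads: Bakr 4, Nakamura 3 — all ≤ 4.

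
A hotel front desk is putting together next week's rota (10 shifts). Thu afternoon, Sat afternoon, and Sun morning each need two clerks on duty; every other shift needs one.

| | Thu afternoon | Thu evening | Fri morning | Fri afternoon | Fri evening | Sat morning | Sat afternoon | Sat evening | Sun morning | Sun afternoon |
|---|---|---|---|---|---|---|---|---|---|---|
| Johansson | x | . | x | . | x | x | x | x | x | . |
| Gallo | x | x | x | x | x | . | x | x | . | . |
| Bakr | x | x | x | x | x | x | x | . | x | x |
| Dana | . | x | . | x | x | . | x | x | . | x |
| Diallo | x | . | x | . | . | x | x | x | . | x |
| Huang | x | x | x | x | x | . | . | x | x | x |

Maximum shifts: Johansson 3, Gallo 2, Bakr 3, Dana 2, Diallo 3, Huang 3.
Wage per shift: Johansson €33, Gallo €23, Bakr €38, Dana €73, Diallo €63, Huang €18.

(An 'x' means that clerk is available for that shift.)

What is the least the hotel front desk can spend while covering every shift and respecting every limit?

€439

Picking the cheapest available clerk for each shift independently would cost €289, but that ignores the shift limits.
An optimal schedule: Thu afternoon→Bakr+Diallo, Thu evening→Huang, Fri morning→Gallo, Fri afternoon→Huang, Fri evening→Gallo, Sat morning→Johansson, Sat afternoon→Bakr+Diallo, Sat evening→Johansson, Sun morning→Huang+Johansson, Sun afternoon→Bakr.
Total: 38 + 63 + 18 + 23 + 18 + 23 + 33 + 38 + 63 + 33 + 18 + 33 + 38 = €439.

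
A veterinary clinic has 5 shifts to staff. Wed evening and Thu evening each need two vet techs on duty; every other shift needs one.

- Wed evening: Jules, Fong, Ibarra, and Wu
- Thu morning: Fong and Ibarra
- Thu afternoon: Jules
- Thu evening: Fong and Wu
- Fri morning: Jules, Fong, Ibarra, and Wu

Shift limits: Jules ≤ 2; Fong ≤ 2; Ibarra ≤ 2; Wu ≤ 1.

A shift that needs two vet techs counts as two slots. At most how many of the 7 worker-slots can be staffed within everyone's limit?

Total capacity across all vet techs is 2+2+2+1 = 7, and 7 slots are needed, so at most 7 can be filled.
An assignment achieving 7: Wed evening→Jules+Ibarra, Thu morning→Fong, Thu afternoon→Jules, Thu evening→Fong+Wu, Fri morning→Ibarra.
Loads: Jules 2/2, Fong 2/2, Ibarra 2/2, Wu 1/1.

7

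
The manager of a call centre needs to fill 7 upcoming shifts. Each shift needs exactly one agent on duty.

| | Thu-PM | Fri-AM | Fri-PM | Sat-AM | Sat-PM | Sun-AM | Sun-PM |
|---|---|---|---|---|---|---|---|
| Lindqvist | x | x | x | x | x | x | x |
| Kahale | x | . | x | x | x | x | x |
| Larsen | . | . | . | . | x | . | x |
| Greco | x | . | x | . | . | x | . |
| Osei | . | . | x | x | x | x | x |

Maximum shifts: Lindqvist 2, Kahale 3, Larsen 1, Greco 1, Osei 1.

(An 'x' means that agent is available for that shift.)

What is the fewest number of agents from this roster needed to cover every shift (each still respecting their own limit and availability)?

7 slots to fill and no one can take more than 3, so at least ⌈7/3⌉ = 3 agents are needed.
Any 3 agents together have capacity at most 3+2+1 = 6 < 7 slots, so 3 can never suffice.
Lindqvist, Kahale, Larsen, and Greco alone can cover everything: Thu-PM→Kahale, Fri-AM→Lindqvist, Fri-PM→Kahale, Sat-AM→Lindqvist, Sat-PM→Kahale, Sun-AM→Greco, Sun-PM→Larsen.

4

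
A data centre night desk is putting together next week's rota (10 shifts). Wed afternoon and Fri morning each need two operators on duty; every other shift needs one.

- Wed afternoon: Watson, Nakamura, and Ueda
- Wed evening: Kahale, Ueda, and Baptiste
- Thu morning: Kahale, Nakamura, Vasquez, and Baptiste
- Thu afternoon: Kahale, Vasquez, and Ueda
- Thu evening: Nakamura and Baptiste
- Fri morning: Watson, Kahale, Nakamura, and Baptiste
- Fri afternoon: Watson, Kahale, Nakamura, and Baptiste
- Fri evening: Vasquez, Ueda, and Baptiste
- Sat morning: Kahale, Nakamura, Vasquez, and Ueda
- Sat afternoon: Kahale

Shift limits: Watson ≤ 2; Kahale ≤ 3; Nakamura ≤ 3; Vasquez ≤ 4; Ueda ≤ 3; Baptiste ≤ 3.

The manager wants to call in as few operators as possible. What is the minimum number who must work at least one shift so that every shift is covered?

12 slots to fill and no one can take more than 4, so at least ⌈12/4⌉ = 3 operators are needed.
Any 3 operators together have capacity at most 4+3+3 = 10 < 12 slots, so 3 can never suffice.
Watson, Kahale, Nakamura, and Vasquez alone can cover everything: Wed afternoon→Watson+Nakamura, Wed evening→Kahale, Thu morning→Vasquez, Thu afternoon→Vasquez, Thu evening→Nakamura, Fri morning→Watson+Kahale, Fri afternoon→Nakamura, Fri evening→Vasquez, Sat morning→Vasquez, Sat afternoon→Kahale.

4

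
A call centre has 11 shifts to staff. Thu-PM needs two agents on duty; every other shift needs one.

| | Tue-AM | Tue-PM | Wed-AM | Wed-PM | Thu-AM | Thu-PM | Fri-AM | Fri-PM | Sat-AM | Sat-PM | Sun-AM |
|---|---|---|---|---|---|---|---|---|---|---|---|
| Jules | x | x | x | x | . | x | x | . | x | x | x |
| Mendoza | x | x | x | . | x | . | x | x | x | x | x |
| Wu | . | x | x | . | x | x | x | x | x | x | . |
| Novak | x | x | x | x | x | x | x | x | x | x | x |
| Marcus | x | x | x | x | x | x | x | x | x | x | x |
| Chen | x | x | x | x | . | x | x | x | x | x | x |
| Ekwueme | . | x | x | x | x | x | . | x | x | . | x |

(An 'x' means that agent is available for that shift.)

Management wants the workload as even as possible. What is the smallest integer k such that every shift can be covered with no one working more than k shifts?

2

With 7 agents and 12 worker-slots to fill, someone must work at least ⌈12/7⌉ = 2 shifts, so k ≥ 2.
k = 2 works: Tue-AM→Jules, Tue-PM→Novak, Wed-AM→Marcus, Wed-PM→Jules, Thu-AM→Mendoza, Thu-PM→Chen+Ekwueme, Fri-AM→Mendoza, Fri-PM→Wu, Sat-AM→Marcus, Sat-PM→Wu, Sun-AM→Novak.
Loads: Jules 2, Mendoza 2, Wu 2, Novak 2, Marcus 2, Chen 1, Ekwueme 1 — all ≤ 2.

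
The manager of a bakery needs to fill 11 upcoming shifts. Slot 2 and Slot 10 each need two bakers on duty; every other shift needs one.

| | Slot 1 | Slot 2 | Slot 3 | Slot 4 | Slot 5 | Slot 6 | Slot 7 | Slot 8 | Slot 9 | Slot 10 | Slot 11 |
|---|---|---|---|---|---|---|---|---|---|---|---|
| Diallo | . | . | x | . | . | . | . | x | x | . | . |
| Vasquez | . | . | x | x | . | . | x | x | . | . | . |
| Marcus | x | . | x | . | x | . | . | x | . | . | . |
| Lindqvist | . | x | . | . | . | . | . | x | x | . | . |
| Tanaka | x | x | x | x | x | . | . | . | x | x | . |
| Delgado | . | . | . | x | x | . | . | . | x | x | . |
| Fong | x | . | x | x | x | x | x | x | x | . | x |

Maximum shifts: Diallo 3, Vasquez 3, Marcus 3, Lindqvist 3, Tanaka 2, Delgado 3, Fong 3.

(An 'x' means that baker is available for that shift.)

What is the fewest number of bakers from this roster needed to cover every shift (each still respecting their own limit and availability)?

13 slots to fill and no one can take more than 3, so at least ⌈13/3⌉ = 5 bakers are needed.
Vasquez, Lindqvist, Tanaka, Delgado, and Fong alone can cover everything: Slot 1→Fong, Slot 2→Lindqvist+Tanaka, Slot 3→Vasquez, Slot 4→Delgado, Slot 5→Delgado, Slot 6→Fong, Slot 7→Vasquez, Slot 8→Vasquez, Slot 9→Lindqvist, Slot 10→Tanaka+Delgado, Slot 11→Fong.

5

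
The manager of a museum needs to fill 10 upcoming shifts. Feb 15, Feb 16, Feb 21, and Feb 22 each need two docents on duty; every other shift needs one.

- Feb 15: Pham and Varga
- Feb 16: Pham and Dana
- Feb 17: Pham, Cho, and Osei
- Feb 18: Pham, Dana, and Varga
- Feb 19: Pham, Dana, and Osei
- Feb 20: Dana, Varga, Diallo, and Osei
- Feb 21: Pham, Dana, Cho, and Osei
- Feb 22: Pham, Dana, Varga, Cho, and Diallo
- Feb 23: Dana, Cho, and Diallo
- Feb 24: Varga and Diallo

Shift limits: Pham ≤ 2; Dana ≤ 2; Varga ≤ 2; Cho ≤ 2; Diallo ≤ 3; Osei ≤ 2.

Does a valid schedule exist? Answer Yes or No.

No

Total capacity is 2+2+2+2+3+2 = 13 but 14 worker-slots are needed — infeasible.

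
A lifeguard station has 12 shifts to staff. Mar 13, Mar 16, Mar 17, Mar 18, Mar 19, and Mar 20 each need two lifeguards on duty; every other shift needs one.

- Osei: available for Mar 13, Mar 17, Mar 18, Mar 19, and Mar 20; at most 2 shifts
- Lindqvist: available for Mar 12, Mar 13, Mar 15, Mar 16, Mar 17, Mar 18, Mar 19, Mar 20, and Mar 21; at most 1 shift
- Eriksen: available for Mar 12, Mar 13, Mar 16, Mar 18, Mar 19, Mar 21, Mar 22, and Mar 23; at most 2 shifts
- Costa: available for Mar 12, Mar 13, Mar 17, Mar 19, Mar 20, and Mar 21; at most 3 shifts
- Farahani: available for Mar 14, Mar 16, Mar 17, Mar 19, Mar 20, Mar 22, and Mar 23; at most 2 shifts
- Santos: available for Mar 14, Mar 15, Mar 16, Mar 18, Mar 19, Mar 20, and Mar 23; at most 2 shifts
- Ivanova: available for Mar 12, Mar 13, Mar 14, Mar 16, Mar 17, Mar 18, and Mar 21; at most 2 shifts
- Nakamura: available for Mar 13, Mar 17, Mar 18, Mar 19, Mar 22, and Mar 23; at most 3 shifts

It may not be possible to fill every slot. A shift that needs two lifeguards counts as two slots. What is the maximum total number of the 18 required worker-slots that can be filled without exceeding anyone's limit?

17

Total capacity across all lifeguards is 2+1+2+3+2+2+2+3 = 17, and 18 slots are needed, so at most 17 can be filled.
An assignment achieving 17: Mar 12→Eriksen, Mar 13→Osei+Costa, Mar 14→Farahani, Mar 15→Lindqvist, Mar 16→Santos+Ivanova, Mar 17→Ivanova+Nakamura, Mar 18→Santos+Nakamura, Mar 19→Nakamura, Mar 20→Osei+Costa, Mar 21→Costa, Mar 22→Eriksen, Mar 23→Farahani.
Loads: Osei 2/2, Lindqvist 1/1, Eriksen 2/2, Costa 3/3, Farahani 2/2, Santos 2/2, Ivanova 2/2, Nakamura 3/3.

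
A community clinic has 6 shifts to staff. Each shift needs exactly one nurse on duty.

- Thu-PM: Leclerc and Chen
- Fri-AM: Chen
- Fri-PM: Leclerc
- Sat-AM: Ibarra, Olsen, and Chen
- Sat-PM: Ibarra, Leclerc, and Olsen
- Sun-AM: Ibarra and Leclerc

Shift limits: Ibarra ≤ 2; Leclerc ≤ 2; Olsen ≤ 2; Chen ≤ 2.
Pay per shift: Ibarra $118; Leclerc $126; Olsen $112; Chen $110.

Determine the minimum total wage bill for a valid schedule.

$688

Fri-AM can only be covered by Chen, so that assignment is forced.
Fri-PM can only be covered by Leclerc, so that assignment is forced.
Picking the cheapest available nurse for each shift independently would cost $686, but that ignores the shift limits.
An optimal schedule: Thu-PM→Chen, Fri-AM→Chen, Fri-PM→Leclerc, Sat-AM→Olsen, Sat-PM→Olsen, Sun-AM→Ibarra.
Total: 110 + 110 + 126 + 112 + 112 + 118 = $688.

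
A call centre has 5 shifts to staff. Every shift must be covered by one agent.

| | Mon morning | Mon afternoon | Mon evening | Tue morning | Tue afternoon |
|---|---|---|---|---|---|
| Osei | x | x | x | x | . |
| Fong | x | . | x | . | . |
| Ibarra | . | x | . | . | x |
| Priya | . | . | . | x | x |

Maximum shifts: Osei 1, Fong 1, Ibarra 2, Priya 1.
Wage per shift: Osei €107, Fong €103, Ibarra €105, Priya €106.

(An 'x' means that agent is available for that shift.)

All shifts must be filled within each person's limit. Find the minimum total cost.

€526

Picking the cheapest available agent for each shift independently would cost €522, but that ignores the shift limits.
An optimal schedule: Mon morning→Osei, Mon afternoon→Ibarra, Mon evening→Fong, Tue morning→Priya, Tue afternoon→Ibarra.
Total: 107 + 105 + 103 + 106 + 105 = €526.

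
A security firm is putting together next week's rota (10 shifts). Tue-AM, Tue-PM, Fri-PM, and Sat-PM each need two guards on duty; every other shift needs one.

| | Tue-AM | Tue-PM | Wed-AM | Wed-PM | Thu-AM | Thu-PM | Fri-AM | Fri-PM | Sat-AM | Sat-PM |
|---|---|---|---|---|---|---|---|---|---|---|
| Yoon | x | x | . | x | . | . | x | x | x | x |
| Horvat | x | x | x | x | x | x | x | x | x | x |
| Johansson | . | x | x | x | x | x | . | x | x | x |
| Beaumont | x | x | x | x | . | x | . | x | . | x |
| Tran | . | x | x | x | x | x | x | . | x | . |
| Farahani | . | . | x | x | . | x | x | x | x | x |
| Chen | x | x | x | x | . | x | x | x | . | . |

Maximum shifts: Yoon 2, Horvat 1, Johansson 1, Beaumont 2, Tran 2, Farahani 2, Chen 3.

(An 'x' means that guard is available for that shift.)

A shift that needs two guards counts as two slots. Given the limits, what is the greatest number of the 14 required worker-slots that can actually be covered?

Total capacity across all guards is 2+1+1+2+2+2+3 = 13, and 14 slots are needed, so at most 13 can be filled.
An assignment achieving 13: Tue-AM→Yoon+Beaumont, Tue-PM→Tran+Chen, Wed-AM→Tran, Wed-PM→Chen, Thu-AM→Horvat, Thu-PM→Farahani, Fri-AM→Yoon, Fri-PM→Chen, Sat-AM→Johansson, Sat-PM→Beaumont+Farahani.
Loads: Yoon 2/2, Horvat 1/1, Johansson 1/1, Beaumont 2/2, Tran 2/2, Farahani 2/2, Chen 3/3.

13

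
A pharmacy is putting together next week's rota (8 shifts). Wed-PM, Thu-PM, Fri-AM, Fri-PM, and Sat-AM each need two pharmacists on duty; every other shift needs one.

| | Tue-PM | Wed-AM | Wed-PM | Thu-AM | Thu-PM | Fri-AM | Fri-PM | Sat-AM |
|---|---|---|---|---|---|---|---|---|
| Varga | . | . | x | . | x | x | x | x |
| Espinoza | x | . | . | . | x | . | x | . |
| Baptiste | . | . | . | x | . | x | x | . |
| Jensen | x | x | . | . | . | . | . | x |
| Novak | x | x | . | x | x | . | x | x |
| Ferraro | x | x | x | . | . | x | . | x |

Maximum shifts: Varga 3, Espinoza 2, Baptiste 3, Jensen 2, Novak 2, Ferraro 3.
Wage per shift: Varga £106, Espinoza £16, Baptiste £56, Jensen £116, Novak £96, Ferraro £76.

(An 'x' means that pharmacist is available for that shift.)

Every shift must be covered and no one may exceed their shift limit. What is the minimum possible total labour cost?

Wed-PM can only be covered by Varga and Ferraro, so that assignment is forced.
Picking the cheapest available pharmacist for each shift independently would cost £818, but that ignores the shift limits.
An optimal schedule: Tue-PM→Espinoza, Wed-AM→Ferraro, Wed-PM→Ferraro+Varga, Thu-AM→Baptiste, Thu-PM→Espinoza+Novak, Fri-AM→Baptiste+Ferraro, Fri-PM→Baptiste+Varga, Sat-AM→Novak+Varga.
Total: 16 + 76 + 76 + 106 + 56 + 16 + 96 + 56 + 76 + 56 + 106 + 96 + 106 = £938.

£938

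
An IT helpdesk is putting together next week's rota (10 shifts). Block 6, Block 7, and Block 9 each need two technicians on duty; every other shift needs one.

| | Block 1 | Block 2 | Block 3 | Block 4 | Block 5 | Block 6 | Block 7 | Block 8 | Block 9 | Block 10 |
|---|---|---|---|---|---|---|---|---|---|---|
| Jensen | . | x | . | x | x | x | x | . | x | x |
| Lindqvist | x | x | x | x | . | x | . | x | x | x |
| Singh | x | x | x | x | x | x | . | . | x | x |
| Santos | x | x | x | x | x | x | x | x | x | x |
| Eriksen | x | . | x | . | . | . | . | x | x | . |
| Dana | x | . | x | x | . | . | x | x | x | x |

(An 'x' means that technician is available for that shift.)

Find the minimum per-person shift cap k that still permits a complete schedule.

With 6 technicians and 13 worker-slots to fill, someone must work at least ⌈13/6⌉ = 3 shifts, so k ≥ 3.
k = 3 works: Block 1→Lindqvist, Block 2→Jensen, Block 3→Lindqvist, Block 4→Singh, Block 5→Jensen, Block 6→Singh+Santos, Block 7→Jensen+Santos, Block 8→Lindqvist, Block 9→Santos+Eriksen, Block 10→Singh.
Loads: Jensen 3, Lindqvist 3, Singh 3, Santos 3, Eriksen 1, Dana 0 — all ≤ 3.

3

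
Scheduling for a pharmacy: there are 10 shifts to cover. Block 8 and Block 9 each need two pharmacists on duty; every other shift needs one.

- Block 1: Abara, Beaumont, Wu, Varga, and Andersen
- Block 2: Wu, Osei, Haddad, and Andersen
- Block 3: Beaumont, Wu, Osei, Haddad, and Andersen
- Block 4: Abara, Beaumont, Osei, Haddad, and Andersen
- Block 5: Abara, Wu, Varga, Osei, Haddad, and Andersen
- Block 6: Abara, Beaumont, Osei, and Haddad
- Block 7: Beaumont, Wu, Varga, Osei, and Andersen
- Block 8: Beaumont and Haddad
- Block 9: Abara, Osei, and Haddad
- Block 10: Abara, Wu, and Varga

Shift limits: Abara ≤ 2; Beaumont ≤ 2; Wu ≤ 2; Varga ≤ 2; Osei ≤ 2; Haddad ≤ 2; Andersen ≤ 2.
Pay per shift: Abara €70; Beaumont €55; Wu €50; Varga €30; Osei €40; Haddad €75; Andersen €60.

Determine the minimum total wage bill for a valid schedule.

€615

Block 8 can only be covered by Beaumont and Haddad, so that assignment is forced.
Picking the cheapest available pharmacist for each shift independently would cost €520, but that ignores the shift limits.
An optimal schedule: Block 1→Varga, Block 2→Osei, Block 3→Wu, Block 4→Andersen, Block 5→Andersen, Block 6→Beaumont, Block 7→Wu, Block 8→Beaumont+Haddad, Block 9→Osei+Abara, Block 10→Varga.
Total: 30 + 40 + 50 + 60 + 60 + 55 + 50 + 55 + 75 + 40 + 70 + 30 = €615.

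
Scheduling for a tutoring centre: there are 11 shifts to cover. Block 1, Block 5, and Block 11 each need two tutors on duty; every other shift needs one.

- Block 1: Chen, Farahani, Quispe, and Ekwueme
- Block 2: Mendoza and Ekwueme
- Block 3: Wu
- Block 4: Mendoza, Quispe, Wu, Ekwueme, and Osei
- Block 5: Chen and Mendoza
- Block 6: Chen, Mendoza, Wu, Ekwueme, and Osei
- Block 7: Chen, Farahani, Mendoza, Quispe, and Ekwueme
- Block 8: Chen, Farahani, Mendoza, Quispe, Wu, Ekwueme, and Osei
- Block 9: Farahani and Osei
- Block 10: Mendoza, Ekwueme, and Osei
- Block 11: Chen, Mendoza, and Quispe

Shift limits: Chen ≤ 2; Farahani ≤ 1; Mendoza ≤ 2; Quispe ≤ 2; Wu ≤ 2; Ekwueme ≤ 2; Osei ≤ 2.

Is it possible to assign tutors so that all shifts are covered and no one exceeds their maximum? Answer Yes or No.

Total capacity is 2+1+2+2+2+2+2 = 13 but 14 worker-slots are needed — infeasible.

No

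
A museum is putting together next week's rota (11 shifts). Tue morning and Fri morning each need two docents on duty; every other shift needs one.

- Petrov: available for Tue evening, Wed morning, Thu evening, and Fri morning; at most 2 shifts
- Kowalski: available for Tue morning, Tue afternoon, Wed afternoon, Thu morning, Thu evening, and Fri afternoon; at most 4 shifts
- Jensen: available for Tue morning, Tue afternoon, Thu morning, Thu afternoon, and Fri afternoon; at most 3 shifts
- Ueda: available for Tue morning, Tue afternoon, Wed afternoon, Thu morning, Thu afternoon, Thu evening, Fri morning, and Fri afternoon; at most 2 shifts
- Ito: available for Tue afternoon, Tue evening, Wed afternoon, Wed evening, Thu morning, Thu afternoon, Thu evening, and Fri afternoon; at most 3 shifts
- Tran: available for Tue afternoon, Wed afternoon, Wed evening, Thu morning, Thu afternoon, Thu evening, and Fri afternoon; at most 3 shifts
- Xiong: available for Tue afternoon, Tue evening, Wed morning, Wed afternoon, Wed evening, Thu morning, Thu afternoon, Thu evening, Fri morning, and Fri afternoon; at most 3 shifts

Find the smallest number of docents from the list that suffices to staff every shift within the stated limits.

5

13 slots to fill and no one can take more than 4, so at least ⌈13/4⌉ = 4 docents are needed.
No set of 4 docents can cover every shift (each such set leaves at least one shift with no one available or exceeds a cap).
Petrov, Kowalski, Jensen, Ueda, and Ito alone can cover everything: Tue morning→Kowalski+Jensen, Tue afternoon→Kowalski, Tue evening→Ito, Wed morning→Petrov, Wed afternoon→Kowalski, Wed evening→Ito, Thu morning→Kowalski, Thu afternoon→Jensen, Thu evening→Ueda, Fri morning→Petrov+Ueda, Fri afternoon→Jensen.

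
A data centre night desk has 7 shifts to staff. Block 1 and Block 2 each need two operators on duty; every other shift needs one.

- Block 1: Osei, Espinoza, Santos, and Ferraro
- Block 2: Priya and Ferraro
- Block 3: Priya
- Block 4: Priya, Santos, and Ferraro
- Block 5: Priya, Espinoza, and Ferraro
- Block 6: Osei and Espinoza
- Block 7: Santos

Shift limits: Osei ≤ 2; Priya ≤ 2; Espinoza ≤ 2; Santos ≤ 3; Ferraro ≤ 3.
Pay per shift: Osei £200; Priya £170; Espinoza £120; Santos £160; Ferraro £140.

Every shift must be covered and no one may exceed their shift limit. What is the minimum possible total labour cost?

£1320

Block 2 can only be covered by Priya and Ferraro, so that assignment is forced.
Block 3 can only be covered by Priya, so that assignment is forced.
Block 7 can only be covered by Santos, so that assignment is forced.
Picking the cheapest available operator for each shift independently would cost £1280, but that ignores the shift limits.
An optimal schedule: Block 1→Ferraro+Santos, Block 2→Ferraro+Priya, Block 3→Priya, Block 4→Ferraro, Block 5→Espinoza, Block 6→Espinoza, Block 7→Santos.
Total: 140 + 160 + 140 + 170 + 170 + 140 + 120 + 120 + 160 = £1320.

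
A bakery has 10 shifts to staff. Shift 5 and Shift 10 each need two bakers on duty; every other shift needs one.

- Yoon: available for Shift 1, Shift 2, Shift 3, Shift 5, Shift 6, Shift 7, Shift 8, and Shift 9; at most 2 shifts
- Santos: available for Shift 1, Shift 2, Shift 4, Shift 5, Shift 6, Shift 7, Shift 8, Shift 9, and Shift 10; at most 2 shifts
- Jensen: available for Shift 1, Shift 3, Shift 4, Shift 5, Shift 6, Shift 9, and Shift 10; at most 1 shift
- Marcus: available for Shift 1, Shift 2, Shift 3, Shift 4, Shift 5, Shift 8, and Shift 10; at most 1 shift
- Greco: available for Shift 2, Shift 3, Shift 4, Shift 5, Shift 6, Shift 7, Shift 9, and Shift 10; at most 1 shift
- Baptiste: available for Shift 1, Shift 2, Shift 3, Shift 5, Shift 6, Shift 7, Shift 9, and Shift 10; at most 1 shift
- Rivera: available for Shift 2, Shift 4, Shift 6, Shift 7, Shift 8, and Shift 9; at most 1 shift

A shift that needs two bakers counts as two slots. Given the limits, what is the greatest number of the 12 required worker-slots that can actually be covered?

9

Total capacity across all bakers is 2+2+1+1+1+1+1 = 9, and 12 slots are needed, so at most 9 can be filled.
An assignment achieving 9: Shift 1→Yoon, Shift 2→Baptiste, Shift 3→Jensen, Shift 4→Santos, Shift 6→Rivera, Shift 7→Santos, Shift 8→Yoon, Shift 10→Marcus+Greco.
Loads: Yoon 2/2, Santos 2/2, Jensen 1/1, Marcus 1/1, Greco 1/1, Baptiste 1/1, Rivera 1/1.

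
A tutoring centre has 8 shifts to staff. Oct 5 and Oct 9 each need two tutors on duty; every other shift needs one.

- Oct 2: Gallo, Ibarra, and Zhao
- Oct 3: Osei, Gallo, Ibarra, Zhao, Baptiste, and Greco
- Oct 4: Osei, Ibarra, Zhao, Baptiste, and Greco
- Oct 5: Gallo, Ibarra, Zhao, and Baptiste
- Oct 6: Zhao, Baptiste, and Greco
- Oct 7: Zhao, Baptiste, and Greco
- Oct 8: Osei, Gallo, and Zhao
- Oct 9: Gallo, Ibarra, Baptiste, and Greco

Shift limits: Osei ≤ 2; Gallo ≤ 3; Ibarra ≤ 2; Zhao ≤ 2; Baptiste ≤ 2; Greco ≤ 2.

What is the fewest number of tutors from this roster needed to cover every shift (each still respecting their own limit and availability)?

5

10 slots to fill and no one can take more than 3, so at least ⌈10/3⌉ = 4 tutors are needed.
Any 4 tutors together have capacity at most 3+2+2+2 = 9 < 10 slots, so 4 can never suffice.
Osei, Gallo, Ibarra, Zhao, and Baptiste alone can cover everything: Oct 2→Gallo, Oct 3→Gallo, Oct 4→Osei, Oct 5→Ibarra+Baptiste, Oct 6→Zhao, Oct 7→Zhao, Oct 8→Osei, Oct 9→Gallo+Ibarra.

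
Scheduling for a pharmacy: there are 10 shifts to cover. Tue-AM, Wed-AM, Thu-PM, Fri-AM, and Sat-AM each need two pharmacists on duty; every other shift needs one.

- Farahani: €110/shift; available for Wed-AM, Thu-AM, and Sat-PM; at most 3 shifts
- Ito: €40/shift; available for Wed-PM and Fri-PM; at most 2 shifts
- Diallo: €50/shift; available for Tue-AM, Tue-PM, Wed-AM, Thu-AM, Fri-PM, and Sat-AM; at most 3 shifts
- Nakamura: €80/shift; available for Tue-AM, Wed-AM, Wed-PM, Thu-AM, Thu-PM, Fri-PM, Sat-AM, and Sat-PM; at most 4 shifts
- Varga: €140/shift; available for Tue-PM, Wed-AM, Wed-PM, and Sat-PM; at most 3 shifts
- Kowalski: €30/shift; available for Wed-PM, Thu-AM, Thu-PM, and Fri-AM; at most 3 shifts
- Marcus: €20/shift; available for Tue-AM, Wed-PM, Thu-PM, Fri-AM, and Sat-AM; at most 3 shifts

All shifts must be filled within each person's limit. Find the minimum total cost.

Fri-AM can only be covered by Kowalski and Marcus, so that assignment is forced.
Picking the cheapest available pharmacist for each shift independently would cost €590, but that ignores the shift limits.
An optimal schedule: Tue-AM→Marcus+Diallo, Tue-PM→Diallo, Wed-AM→Diallo+Nakamura, Wed-PM→Ito, Thu-AM→Kowalski, Thu-PM→Kowalski+Nakamura, Fri-AM→Marcus+Kowalski, Fri-PM→Ito, Sat-AM→Marcus+Nakamura, Sat-PM→Nakamura.
Total: 20 + 50 + 50 + 50 + 80 + 40 + 30 + 30 + 80 + 20 + 30 + 40 + 20 + 80 + 80 = €700.

€700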